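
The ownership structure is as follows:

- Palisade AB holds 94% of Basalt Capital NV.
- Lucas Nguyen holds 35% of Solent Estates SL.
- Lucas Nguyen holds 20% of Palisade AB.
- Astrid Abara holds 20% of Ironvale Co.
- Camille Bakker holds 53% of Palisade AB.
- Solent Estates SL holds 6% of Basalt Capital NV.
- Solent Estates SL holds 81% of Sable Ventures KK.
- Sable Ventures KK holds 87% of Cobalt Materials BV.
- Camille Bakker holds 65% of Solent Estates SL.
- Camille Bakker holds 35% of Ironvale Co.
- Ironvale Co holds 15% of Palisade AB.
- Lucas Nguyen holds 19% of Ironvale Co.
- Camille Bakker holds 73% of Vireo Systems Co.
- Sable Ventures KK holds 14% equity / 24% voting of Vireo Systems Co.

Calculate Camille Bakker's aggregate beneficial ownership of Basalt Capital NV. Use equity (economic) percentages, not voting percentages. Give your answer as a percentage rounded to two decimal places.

58.66%

Camille reaches Basalt along 3 paths.
Via Solent: 65% × 6% = 3.9%.
Via Palisade: 53% × 94% = 49.82%.
Via Ironvale → Palisade: 35% × 15% × 94% = 4.935%.
Total: 3.9% + 49.82% + 4.935% = 58.655%.
Rounded: 58.66%.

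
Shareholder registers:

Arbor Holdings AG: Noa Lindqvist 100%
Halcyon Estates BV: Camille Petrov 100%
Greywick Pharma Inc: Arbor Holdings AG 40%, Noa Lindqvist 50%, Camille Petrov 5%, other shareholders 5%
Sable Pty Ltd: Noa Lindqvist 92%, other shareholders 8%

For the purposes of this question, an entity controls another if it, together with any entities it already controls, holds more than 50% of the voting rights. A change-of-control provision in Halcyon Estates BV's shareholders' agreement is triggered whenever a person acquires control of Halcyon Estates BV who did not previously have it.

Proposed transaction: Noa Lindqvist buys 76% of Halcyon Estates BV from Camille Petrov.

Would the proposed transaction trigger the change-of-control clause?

The purchase adds only to Noa's holdings (Camille's stake shrinks), so Noa is the only person who could newly come to control Halcyon.
Noa holds 100% of Arbor, so Noa controls Arbor.
Arbor and Noa together hold 40% + 50% = 90% of Greywick, so Noa controls Greywick.
Noa holds 92% of Sable, so Noa controls Sable.
Neither Noa nor any entity Noa controls holds any voting interest in Halcyon.
So before the transaction, Noa does not control Halcyon.
After the purchase, Noa holds 76% of Halcyon directly, and Camille's stake falls to 24%.
Noa holds 76% of Halcyon, so Noa controls Halcyon.
Noa did not control Halcyon before and does after, so the clause is triggered.

Yes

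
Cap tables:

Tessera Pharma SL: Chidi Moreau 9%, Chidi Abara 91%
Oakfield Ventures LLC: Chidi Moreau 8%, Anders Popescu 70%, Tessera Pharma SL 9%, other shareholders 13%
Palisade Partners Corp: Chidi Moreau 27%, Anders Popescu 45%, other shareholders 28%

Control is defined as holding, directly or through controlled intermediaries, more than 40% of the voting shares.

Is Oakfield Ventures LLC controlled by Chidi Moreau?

No

Chidi Moreau's largest direct stake is 27% in Palisade, which does not meet the threshold, so Chidi Moreau controls no company.
In Oakfield, Chidi Moreau's side holds only 8%, not > 40%.
So Chidi Moreau does not control Oakfield.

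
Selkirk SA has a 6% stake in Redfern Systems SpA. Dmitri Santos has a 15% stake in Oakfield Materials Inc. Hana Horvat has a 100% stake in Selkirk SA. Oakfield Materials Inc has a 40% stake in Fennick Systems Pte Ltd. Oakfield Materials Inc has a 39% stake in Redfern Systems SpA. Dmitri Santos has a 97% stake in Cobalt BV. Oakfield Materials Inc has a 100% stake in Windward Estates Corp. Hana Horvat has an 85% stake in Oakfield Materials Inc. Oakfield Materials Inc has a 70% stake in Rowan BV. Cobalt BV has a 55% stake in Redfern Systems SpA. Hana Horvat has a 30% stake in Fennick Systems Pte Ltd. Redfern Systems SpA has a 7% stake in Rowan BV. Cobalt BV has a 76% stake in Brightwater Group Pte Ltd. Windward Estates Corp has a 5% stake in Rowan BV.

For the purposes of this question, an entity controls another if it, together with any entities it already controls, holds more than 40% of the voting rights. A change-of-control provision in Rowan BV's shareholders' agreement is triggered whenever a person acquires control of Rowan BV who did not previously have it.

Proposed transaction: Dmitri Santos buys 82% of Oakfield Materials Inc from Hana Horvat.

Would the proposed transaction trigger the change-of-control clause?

The purchase adds only to Dmitri's holdings (Hana's stake shrinks), so Dmitri is the only person who could newly come to control Rowan.
Dmitri holds 97% of Cobalt, so Dmitri controls Cobalt.
Cobalt holds 55% of Redfern, so Dmitri controls Redfern.
Cobalt holds 76% of Brightwater, so Dmitri controls Brightwater.
In Rowan, Dmitri's side holds only 7%, not > 40%.
So before the transaction, Dmitri does not control Rowan.
After the purchase, Dmitri's direct stake in Oakfield rises to 15% + 82% = 97%, and Hana's stake falls to 3%.
Dmitri holds 97% of Oakfield, so Dmitri controls Oakfield.
Cobalt and Oakfield together hold 55% + 39% = 94% of Redfern, so Dmitri controls Redfern.
Oakfield holds 100% of Windward, so Dmitri controls Windward.
Oakfield and Redfern and Windward together hold 70% + 7% + 5% = 82% of Rowan, so Dmitri controls Rowan.
Dmitri did not control Rowan before and does after, so the clause is triggered.

Yes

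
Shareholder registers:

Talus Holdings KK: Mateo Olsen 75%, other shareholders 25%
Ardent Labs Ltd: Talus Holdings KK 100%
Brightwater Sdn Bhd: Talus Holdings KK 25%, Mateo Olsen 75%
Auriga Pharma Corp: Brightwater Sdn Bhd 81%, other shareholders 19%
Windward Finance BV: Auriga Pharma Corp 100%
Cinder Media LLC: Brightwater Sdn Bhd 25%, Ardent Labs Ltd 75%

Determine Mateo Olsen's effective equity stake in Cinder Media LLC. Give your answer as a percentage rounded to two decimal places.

79.69%

Mateo reaches Cinder along 3 paths.
Via Talus → Brightwater: 75% × 25% × 25% = 4.6875%.
Via Brightwater: 75% × 25% = 18.75%.
Via Talus → Ardent: 75% × 100% × 75% = 56.25%.
Total: 4.6875% + 18.75% + 56.25% = 79.6875%.
Rounded: 79.69%.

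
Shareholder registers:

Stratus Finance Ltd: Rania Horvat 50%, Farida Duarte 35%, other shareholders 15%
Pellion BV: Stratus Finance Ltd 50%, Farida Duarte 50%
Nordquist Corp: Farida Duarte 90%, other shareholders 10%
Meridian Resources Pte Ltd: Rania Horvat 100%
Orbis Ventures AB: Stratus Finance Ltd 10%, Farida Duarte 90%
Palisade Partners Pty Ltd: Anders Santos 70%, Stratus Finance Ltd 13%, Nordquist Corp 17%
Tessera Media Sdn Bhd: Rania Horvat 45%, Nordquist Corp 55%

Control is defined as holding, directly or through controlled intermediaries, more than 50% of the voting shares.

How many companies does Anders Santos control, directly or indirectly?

1

Anders holds 70% of Palisade, so Anders controls Palisade.
No other company's threshold is met.
Anders controls 1 company.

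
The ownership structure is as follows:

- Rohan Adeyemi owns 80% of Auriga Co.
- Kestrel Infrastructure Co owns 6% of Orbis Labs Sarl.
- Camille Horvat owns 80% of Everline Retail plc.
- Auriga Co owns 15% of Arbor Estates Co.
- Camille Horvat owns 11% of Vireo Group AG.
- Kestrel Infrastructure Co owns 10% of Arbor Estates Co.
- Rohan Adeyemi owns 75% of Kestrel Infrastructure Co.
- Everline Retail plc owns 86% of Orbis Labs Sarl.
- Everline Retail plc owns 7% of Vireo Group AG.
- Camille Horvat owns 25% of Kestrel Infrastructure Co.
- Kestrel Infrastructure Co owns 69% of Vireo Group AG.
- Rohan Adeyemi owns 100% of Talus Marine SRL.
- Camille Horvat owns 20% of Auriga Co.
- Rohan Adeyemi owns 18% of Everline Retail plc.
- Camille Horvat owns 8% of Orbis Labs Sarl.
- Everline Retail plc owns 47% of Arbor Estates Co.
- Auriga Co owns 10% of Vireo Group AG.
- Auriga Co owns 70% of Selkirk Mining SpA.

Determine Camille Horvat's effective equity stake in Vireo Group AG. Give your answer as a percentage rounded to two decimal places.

35.85%

Camille reaches Vireo along 4 paths.
Via Everline: 80% × 7% = 5.6%.
Via Kestrel: 25% × 69% = 17.25%.
Via Auriga: 20% × 10% = 2%.
Direct stake: 11% = 11%.
Total: 5.6% + 17.25% + 2% + 11% = 35.85%.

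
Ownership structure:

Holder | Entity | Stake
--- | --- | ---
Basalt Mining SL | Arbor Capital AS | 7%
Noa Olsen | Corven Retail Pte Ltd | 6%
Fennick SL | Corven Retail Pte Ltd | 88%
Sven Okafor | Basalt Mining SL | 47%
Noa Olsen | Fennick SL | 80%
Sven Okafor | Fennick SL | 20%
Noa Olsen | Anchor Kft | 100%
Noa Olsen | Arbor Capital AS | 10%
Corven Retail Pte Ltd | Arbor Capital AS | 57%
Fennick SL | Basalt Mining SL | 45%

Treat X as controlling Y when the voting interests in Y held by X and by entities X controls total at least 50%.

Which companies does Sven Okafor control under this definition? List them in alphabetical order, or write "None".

None

Sven's largest direct stake is 47% in Basalt, which does not meet the threshold.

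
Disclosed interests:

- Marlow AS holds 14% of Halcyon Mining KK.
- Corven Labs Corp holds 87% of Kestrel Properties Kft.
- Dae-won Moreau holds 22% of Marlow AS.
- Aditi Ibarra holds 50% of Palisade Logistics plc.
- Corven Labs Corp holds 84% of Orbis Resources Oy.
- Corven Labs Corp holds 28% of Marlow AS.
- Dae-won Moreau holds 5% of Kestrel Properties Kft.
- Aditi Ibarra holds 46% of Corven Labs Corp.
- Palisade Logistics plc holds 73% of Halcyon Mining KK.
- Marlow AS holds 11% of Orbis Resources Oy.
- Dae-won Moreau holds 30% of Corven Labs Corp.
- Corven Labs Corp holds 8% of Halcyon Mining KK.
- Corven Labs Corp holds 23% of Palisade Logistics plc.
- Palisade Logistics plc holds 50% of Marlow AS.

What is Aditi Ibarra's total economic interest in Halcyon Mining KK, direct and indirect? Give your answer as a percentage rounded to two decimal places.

53.95%

Aditi reaches Halcyon along 6 paths.
Via Palisade: 50% × 73% = 36.5%.
Via Corven → Palisade: 46% × 23% × 73% = 7.7234%.
Via Corven → Marlow: 46% × 28% × 14% = 1.8032%.
Via Palisade → Marlow: 50% × 50% × 14% = 3.5%.
Via Corven → Palisade → Marlow: 46% × 23% × 50% × 14% = 0.7406%.
Via Corven: 46% × 8% = 3.68%.
Total: 36.5% + 7.7234% + 1.8032% + 3.5% + 0.7406% + 3.68% = 53.9472%.
Rounded: 53.95%.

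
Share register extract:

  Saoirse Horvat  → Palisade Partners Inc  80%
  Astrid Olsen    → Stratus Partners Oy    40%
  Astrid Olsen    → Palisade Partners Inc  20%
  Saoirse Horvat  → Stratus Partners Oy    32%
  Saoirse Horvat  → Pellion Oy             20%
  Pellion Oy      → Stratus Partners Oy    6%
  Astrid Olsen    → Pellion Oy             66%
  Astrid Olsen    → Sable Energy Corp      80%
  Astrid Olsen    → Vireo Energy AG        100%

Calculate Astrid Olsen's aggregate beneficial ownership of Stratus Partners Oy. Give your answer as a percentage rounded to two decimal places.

43.96%

Astrid reaches Stratus along 2 paths.
Direct stake: 40% = 40%.
Via Pellion: 66% × 6% = 3.96%.
Total: 40% + 3.96% = 43.96%.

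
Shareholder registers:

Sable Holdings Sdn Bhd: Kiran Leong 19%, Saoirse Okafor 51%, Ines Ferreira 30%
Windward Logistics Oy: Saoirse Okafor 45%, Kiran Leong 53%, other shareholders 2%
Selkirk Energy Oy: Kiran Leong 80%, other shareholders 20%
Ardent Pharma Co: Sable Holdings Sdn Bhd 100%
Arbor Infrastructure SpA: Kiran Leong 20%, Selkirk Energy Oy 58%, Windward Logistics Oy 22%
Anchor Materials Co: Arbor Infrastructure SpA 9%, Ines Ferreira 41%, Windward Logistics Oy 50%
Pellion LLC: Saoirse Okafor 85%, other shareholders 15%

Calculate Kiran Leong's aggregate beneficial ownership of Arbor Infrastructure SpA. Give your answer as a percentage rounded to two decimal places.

Kiran reaches Arbor along 3 paths.
Direct stake: 20% = 20%.
Via Selkirk: 80% × 58% = 46.4%.
Via Windward: 53% × 22% = 11.66%.
Total: 20% + 46.4% + 11.66% = 78.06%.

78.06%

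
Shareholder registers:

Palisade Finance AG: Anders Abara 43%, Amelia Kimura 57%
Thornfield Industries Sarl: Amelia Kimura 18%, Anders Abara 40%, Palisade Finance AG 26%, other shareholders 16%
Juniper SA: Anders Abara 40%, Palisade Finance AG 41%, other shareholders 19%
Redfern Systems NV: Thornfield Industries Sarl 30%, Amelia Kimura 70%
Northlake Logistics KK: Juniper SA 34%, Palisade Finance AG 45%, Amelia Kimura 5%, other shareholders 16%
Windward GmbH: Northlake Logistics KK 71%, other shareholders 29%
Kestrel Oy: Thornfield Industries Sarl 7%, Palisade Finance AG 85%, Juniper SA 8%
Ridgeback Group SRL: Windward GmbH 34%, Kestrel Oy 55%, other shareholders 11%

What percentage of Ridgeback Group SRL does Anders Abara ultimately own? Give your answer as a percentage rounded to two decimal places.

34.01%

Anders reaches Ridgeback along 8 paths.
Via Juniper → Northlake → Windward: 40% × 34% × 71% × 34% = 3.28304%.
Via Palisade → Juniper → Northlake → Windward: 43% × 41% × 34% × 71% × 34% = 1.44699988%.
Via Palisade → Northlake → Windward: 43% × 45% × 71% × 34% = 4.67109%.
Via Thornfield → Kestrel: 40% × 7% × 55% = 1.54%.
Via Palisade → Thornfield → Kestrel: 43% × 26% × 7% × 55% = 0.43043%.
Via Palisade → Kestrel: 43% × 85% × 55% = 20.1025%.
Via Juniper → Kestrel: 40% × 8% × 55% = 1.76%.
Via Palisade → Juniper → Kestrel: 43% × 41% × 8% × 55% = 0.77572%.
Total: 3.28304% + 1.44699988% + 4.67109% + 1.54% + 0.43043% + 20.1025% + 1.76% + 0.77572% = 34.00977988%.
Rounded: 34.01%.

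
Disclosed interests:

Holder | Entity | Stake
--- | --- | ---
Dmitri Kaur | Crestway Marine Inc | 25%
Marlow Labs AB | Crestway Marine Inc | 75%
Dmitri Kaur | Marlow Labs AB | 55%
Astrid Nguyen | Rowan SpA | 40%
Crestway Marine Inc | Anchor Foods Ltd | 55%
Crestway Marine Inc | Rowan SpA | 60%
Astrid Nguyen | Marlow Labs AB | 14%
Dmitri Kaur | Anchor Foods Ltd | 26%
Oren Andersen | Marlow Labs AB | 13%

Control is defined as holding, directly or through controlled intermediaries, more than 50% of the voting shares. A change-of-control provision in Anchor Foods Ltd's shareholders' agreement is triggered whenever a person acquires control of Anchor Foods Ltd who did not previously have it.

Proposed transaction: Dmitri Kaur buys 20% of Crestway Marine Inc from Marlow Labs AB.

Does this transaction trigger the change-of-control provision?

The purchase adds only to Dmitri's holdings (Marlow's stake shrinks), so Dmitri is the only person who could newly come to control Anchor.
Dmitri holds 55% of Marlow, so Dmitri controls Marlow.
Marlow and Dmitri together hold 75% + 25% = 100% of Crestway, so Dmitri controls Crestway.
Crestway and Dmitri together hold 55% + 26% = 81% of Anchor, so Dmitri controls Anchor.
So Dmitri already controls Anchor before the transaction.
After the purchase, Dmitri's direct stake in Crestway rises to 25% + 20% = 45%, and Marlow's stake falls to 55%.
Dmitri controlled Anchor already, so this is not a new person acquiring control; every other person's position is unchanged or reduced.
No new person acquires control, so the clause is not triggered.

No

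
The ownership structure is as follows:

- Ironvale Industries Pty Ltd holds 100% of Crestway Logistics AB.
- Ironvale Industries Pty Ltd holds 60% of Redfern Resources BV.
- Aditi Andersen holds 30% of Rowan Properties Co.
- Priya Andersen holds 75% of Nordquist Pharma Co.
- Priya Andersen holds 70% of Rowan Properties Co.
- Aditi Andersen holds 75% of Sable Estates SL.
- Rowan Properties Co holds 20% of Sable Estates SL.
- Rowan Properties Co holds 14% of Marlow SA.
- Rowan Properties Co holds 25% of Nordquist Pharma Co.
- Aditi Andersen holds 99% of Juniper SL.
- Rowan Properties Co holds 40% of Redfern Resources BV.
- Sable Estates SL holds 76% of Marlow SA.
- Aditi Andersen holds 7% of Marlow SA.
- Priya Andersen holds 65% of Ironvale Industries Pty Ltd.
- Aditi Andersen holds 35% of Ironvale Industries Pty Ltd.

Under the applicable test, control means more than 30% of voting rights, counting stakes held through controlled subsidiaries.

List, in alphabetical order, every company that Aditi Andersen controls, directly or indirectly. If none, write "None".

Aditi holds 35% of Ironvale, so Aditi controls Ironvale.
Aditi holds 75% of Sable, so Aditi controls Sable.
Ironvale holds 100% of Crestway, so Aditi controls Crestway.
Aditi holds 99% of Juniper, so Aditi controls Juniper.
Aditi and Sable together hold 7% + 76% = 83% of Marlow, so Aditi controls Marlow.
Ironvale holds 60% of Redfern, so Aditi controls Redfern.
No other company's threshold is met.

Crestway Logistics AB, Ironvale Industries Pty Ltd, Juniper SL, Marlow SA, Redfern Resources BV, Sable Estates SL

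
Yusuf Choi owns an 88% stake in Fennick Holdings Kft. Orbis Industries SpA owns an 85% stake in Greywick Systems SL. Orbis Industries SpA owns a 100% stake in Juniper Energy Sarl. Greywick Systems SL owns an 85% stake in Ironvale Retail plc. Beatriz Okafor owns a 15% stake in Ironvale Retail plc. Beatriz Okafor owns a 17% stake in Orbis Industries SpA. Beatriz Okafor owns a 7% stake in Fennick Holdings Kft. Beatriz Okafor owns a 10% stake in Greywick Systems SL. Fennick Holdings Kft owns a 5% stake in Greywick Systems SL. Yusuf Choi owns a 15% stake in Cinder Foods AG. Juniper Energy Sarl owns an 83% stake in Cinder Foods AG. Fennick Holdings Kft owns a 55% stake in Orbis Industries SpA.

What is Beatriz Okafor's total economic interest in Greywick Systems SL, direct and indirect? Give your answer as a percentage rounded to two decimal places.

Beatriz reaches Greywick along 4 paths.
Via Fennick → Orbis: 7% × 55% × 85% = 3.2725%.
Via Orbis: 17% × 85% = 14.45%.
Via Fennick: 7% × 5% = 0.35%.
Direct stake: 10% = 10%.
Total: 3.2725% + 14.45% + 0.35% + 10% = 28.0725%.
Rounded: 28.07%.

28.07%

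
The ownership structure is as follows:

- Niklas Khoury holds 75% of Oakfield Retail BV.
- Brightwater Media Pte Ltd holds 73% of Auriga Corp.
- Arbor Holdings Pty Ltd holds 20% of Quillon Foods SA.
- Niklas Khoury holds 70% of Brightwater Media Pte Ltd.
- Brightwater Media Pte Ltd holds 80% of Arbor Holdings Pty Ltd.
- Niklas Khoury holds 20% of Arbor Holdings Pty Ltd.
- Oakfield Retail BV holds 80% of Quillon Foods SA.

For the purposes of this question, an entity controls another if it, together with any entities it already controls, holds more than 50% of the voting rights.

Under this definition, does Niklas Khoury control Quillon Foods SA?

Yes

Niklas holds 75% of Oakfield, so Niklas controls Oakfield.
Niklas holds 70% of Brightwater, so Niklas controls Brightwater.
Brightwater and Niklas together hold 80% + 20% = 100% of Arbor, so Niklas controls Arbor.
Oakfield and Arbor together hold 80% + 20% = 100% of Quillon, so Niklas controls Quillon.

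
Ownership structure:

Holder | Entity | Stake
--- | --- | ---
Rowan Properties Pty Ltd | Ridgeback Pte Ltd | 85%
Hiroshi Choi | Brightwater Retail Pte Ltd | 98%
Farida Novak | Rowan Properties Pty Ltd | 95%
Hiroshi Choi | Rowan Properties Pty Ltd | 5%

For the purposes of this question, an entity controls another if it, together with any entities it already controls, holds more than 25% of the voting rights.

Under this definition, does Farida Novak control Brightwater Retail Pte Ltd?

Farida holds 95% of Rowan, so Farida controls Rowan.
Rowan holds 85% of Ridgeback, so Farida controls Ridgeback.
Neither Farida nor any entity Farida controls holds any voting interest in Brightwater.
So Farida does not control Brightwater.

No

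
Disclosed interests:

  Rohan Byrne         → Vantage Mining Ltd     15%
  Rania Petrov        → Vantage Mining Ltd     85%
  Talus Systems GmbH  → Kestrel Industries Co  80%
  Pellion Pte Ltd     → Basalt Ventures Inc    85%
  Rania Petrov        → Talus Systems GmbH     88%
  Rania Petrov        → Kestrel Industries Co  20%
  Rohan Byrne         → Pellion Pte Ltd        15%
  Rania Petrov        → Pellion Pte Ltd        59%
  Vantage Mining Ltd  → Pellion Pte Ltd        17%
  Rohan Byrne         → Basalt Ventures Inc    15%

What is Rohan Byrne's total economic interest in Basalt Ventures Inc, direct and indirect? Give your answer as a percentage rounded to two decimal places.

29.92%

Rohan reaches Basalt along 3 paths.
Via Vantage → Pellion: 15% × 17% × 85% = 2.1675%.
Via Pellion: 15% × 85% = 12.75%.
Direct stake: 15% = 15%.
Total: 2.1675% + 12.75% + 15% = 29.9175%.
Rounded: 29.92%.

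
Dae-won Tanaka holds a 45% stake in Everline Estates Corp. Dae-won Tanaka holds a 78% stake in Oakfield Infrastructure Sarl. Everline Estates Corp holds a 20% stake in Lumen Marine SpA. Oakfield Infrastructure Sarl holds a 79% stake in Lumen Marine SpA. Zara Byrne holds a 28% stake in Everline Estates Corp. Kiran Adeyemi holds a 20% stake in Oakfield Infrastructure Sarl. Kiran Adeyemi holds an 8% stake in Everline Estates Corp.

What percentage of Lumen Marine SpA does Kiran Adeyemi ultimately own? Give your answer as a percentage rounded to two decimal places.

Kiran reaches Lumen along 2 paths.
Via Everline: 8% × 20% = 1.6%.
Via Oakfield: 20% × 79% = 15.8%.
Total: 1.6% + 15.8% = 17.4%.
Rounded: 17.40%.

17.40%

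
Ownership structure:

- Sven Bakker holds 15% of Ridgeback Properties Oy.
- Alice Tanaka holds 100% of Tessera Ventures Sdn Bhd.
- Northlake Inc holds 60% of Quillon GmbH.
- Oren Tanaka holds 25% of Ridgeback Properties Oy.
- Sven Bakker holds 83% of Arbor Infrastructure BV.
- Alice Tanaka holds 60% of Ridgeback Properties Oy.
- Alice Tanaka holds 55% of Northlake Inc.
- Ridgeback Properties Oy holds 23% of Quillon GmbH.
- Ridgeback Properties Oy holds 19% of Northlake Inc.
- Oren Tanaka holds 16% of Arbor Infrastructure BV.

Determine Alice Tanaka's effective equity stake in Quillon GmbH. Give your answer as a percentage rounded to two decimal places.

Alice reaches Quillon along 3 paths.
Via Ridgeback: 60% × 23% = 13.8%.
Via Northlake: 55% × 60% = 33%.
Via Ridgeback → Northlake: 60% × 19% × 60% = 6.84%.
Total: 13.8% + 33% + 6.84% = 53.64%.

53.64%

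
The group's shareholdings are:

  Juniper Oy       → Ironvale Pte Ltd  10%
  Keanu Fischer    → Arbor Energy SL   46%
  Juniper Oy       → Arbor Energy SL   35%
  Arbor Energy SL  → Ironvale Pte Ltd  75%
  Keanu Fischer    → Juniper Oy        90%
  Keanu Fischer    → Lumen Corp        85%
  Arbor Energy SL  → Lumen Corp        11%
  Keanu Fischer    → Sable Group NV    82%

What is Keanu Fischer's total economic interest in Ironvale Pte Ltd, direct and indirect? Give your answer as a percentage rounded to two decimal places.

Keanu reaches Ironvale along 3 paths.
Via Juniper: 90% × 10% = 9%.
Via Juniper → Arbor: 90% × 35% × 75% = 23.625%.
Via Arbor: 46% × 75% = 34.5%.
Total: 9% + 23.625% + 34.5% = 67.125%.
Rounded: 67.13%.

67.13%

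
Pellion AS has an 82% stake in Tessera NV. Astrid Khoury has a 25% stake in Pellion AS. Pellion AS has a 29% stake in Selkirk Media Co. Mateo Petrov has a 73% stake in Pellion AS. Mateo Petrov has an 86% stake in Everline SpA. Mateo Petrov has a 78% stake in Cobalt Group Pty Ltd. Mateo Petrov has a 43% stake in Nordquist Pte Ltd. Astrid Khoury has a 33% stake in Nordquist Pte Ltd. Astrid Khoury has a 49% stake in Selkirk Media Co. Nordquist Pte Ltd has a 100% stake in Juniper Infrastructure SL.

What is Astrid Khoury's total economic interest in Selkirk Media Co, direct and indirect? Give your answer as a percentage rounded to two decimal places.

56.25%

Astrid reaches Selkirk along 2 paths.
Via Pellion: 25% × 29% = 7.25%.
Direct stake: 49% = 49%.
Total: 7.25% + 49% = 56.25%.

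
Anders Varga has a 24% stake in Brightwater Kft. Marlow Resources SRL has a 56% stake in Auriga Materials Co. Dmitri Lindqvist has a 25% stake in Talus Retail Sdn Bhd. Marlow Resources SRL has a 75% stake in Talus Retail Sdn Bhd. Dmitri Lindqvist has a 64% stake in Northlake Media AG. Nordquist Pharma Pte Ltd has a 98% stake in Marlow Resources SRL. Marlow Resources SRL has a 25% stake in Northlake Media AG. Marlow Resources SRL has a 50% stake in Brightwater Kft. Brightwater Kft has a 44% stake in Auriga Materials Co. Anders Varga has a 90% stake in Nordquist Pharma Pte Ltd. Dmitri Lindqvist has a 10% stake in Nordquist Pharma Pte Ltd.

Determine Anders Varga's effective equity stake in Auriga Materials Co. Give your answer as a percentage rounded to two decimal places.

Anders reaches Auriga along 3 paths.
Via Nordquist → Marlow: 90% × 98% × 56% = 49.392%.
Via Brightwater: 24% × 44% = 10.56%.
Via Nordquist → Marlow → Brightwater: 90% × 98% × 50% × 44% = 19.404%.
Total: 49.392% + 10.56% + 19.404% = 79.356%.
Rounded: 79.36%.

79.36%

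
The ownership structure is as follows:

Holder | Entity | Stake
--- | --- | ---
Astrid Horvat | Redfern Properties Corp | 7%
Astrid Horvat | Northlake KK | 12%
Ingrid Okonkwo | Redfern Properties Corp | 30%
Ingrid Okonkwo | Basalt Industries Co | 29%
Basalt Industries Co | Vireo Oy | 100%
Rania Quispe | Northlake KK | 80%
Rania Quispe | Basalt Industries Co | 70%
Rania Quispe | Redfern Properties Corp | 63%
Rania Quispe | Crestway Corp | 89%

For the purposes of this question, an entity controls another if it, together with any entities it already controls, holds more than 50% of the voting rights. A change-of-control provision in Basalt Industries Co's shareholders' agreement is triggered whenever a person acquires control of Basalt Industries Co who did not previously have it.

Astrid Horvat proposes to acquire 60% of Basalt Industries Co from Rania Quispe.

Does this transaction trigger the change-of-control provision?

Yes

The purchase adds only to Astrid's holdings (Rania's stake shrinks), so Astrid is the only person who could newly come to control Basalt.
Astrid's largest direct stake is 12% in Northlake, which does not meet the threshold, so Astrid controls no company.
Neither Astrid nor any entity Astrid controls holds any voting interest in Basalt.
So before the transaction, Astrid does not control Basalt.
After the purchase, Astrid holds 60% of Basalt directly, and Rania's stake falls to 10%.
Astrid holds 60% of Basalt, so Astrid controls Basalt.
Astrid did not control Basalt before and does after, so the clause is triggered.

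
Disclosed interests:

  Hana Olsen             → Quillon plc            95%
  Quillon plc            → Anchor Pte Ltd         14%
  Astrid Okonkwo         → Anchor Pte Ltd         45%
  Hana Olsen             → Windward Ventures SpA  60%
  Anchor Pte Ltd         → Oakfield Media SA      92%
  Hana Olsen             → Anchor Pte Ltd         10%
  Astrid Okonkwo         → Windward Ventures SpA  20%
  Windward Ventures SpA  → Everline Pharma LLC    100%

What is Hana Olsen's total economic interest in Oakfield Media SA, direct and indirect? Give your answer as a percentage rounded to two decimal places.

21.44%

Hana reaches Oakfield along 2 paths.
Via Anchor: 10% × 92% = 9.2%.
Via Quillon → Anchor: 95% × 14% × 92% = 12.236%.
Total: 9.2% + 12.236% = 21.436%.
Rounded: 21.44%.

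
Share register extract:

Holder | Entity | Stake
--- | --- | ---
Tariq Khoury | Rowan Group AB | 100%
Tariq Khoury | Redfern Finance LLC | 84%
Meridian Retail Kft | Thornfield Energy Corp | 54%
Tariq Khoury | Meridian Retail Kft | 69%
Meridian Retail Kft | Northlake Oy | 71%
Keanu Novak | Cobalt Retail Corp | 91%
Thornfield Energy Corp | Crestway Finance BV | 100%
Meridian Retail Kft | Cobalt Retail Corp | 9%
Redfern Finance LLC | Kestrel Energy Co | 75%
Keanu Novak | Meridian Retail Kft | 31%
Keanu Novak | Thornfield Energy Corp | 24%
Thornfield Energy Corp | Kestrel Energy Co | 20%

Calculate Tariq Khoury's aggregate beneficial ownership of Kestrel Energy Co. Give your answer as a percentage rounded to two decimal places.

Tariq reaches Kestrel along 2 paths.
Via Redfern: 84% × 75% = 63%.
Via Meridian → Thornfield: 69% × 54% × 20% = 7.452%.
Total: 63% + 7.452% = 70.452%.
Rounded: 70.45%.

70.45%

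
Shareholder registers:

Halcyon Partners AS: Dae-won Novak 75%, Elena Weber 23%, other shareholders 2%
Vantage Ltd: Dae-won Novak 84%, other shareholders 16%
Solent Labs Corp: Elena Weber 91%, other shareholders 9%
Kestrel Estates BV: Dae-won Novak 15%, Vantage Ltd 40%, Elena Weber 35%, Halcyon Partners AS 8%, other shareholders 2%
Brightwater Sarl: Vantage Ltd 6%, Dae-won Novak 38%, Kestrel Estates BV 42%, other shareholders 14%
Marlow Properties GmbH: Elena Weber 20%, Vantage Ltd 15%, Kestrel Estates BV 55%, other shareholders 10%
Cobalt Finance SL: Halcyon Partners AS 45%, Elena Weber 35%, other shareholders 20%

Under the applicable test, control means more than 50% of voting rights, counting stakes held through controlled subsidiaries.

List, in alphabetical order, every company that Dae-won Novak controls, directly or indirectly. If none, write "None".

Dae-won holds 75% of Halcyon, so Dae-won controls Halcyon.
Dae-won holds 84% of Vantage, so Dae-won controls Vantage.
Dae-won and Vantage and Halcyon together hold 15% + 40% + 8% = 63% of Kestrel, so Dae-won controls Kestrel.
Vantage and Dae-won and Kestrel together hold 6% + 38% + 42% = 86% of Brightwater, so Dae-won controls Brightwater.
Vantage and Kestrel together hold 15% + 55% = 70% of Marlow, so Dae-won controls Marlow.
No other company's threshold is met.

Brightwater Sarl, Halcyon Partners AS, Kestrel Estates BV, Marlow Properties GmbH, Vantage Ltd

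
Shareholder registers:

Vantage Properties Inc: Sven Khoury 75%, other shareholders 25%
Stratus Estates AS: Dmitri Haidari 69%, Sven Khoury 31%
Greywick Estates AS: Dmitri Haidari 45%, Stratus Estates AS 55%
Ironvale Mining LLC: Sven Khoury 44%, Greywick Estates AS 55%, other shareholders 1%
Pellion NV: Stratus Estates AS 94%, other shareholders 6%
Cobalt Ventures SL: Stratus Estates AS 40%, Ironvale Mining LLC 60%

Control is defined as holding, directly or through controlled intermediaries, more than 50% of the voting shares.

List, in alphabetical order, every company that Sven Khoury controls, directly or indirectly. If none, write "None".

Vantage Properties Inc

Sven holds 75% of Vantage, so Sven controls Vantage.
No other company's threshold is met.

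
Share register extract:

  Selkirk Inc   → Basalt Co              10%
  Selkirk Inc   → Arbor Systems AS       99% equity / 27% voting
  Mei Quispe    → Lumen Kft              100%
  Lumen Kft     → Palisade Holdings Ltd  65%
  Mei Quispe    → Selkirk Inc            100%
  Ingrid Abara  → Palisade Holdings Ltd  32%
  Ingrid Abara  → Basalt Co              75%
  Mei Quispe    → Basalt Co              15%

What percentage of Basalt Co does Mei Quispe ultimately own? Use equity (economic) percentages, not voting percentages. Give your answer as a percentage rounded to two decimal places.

Mei reaches Basalt along 2 paths.
Direct stake: 15% = 15%.
Via Selkirk: 100% × 10% = 10%.
Total: 15% + 10% = 25%.
Rounded: 25.00%.

25.00%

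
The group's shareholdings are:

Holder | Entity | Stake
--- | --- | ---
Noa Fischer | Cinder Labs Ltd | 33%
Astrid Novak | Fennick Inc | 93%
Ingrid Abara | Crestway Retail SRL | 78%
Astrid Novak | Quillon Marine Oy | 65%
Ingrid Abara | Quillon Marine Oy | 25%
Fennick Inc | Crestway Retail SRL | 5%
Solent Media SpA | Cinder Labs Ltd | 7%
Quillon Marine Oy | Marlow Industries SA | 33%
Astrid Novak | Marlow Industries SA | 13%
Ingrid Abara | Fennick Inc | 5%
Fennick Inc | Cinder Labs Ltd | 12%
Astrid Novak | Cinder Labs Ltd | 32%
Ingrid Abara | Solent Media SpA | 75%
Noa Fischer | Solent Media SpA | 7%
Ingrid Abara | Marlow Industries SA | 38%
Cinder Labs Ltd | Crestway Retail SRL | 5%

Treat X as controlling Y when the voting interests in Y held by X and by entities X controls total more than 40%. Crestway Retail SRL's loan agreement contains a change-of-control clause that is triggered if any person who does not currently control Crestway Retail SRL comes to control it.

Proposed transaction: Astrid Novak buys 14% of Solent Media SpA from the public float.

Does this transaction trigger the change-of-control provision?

The purchase changes only Astrid's holdings, so Astrid is the only person who could newly come to control Crestway.
Astrid holds 93% of Fennick, so Astrid controls Fennick.
Astrid holds 65% of Quillon, so Astrid controls Quillon.
Fennick and Astrid together hold 12% + 32% = 44% of Cinder, so Astrid controls Cinder.
Quillon and Astrid together hold 33% + 13% = 46% of Marlow, so Astrid controls Marlow.
In Crestway, Astrid's side holds only 5% + 5% = 10%, not > 40%.
So before the transaction, Astrid does not control Crestway.
After the purchase, Astrid holds 14% of Solent directly.
Astrid's side now holds 14% of Solent, not > 40%, so Astrid still does not control Solent.
After the transaction, Astrid's side holds 5% + 5% = 10% of Crestway, not > 40%, so Astrid still does not control Crestway.
No new person acquires control, so the clause is not triggered.

No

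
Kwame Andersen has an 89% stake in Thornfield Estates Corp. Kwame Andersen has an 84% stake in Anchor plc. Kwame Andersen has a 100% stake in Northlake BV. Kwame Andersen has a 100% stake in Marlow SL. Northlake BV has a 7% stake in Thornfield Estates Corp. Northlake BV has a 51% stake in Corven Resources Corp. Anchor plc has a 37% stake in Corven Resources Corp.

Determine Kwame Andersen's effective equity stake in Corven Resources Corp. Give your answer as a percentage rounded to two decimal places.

82.08%

Kwame reaches Corven along 2 paths.
Via Northlake: 100% × 51% = 51%.
Via Anchor: 84% × 37% = 31.08%.
Total: 51% + 31.08% = 82.08%.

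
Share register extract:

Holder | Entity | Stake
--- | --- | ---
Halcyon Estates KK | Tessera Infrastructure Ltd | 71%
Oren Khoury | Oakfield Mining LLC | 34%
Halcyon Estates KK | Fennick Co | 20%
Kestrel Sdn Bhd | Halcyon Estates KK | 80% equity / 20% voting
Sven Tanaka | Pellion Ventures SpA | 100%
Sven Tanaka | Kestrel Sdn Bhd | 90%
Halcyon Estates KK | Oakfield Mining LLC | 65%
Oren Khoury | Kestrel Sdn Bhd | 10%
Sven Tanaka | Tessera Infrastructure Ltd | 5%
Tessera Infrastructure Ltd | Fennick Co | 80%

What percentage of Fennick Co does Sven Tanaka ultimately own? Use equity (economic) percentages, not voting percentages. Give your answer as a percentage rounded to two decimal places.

59.30%

Sven reaches Fennick along 3 paths.
Via Kestrel → Halcyon: 90% × 80% × 20% = 14.4%.
Via Tessera: 5% × 80% = 4%.
Via Kestrel → Halcyon → Tessera: 90% × 80% × 71% × 80% = 40.896%.
Total: 14.4% + 4% + 40.896% = 59.296%.
Rounded: 59.30%.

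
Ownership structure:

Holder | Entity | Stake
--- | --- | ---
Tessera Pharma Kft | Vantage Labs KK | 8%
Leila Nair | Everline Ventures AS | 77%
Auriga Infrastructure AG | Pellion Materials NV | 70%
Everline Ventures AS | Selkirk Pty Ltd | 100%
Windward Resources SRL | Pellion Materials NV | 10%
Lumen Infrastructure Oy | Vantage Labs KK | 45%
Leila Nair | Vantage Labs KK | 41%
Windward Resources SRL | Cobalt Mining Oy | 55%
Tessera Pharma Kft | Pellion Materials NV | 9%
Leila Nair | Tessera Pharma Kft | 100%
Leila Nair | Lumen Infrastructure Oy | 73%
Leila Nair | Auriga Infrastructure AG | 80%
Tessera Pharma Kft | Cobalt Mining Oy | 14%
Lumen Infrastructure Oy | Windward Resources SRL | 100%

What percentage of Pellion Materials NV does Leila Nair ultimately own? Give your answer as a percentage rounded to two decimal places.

Leila reaches Pellion along 3 paths.
Via Auriga: 80% × 70% = 56%.
Via Tessera: 100% × 9% = 9%.
Via Lumen → Windward: 73% × 100% × 10% = 7.3%.
Total: 56% + 9% + 7.3% = 72.3%.
Rounded: 72.30%.

72.30%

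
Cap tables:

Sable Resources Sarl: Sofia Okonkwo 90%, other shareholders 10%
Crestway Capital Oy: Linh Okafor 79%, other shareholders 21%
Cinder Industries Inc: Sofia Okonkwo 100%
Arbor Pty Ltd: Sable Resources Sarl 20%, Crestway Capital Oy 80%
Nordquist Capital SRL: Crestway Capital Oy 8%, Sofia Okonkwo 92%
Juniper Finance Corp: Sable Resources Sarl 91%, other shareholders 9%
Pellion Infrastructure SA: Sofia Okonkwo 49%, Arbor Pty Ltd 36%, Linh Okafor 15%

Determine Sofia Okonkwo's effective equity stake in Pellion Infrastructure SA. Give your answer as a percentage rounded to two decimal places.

Sofia reaches Pellion along 2 paths.
Direct stake: 49% = 49%.
Via Sable → Arbor: 90% × 20% × 36% = 6.48%.
Total: 49% + 6.48% = 55.48%.

55.48%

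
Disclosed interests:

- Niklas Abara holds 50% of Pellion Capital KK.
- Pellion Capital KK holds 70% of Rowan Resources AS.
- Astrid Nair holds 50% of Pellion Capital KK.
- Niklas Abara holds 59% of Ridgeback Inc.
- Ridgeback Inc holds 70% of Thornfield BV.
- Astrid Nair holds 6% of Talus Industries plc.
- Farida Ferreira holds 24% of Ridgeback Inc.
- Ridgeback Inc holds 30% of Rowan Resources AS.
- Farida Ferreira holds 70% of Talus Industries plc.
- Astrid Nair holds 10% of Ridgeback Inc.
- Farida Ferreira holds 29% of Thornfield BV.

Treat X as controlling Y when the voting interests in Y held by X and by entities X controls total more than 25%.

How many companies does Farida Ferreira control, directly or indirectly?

Farida holds 29% of Thornfield, so Farida controls Thornfield.
Farida holds 70% of Talus, so Farida controls Talus.
No other company's threshold is met.
Farida controls 2 companies.

2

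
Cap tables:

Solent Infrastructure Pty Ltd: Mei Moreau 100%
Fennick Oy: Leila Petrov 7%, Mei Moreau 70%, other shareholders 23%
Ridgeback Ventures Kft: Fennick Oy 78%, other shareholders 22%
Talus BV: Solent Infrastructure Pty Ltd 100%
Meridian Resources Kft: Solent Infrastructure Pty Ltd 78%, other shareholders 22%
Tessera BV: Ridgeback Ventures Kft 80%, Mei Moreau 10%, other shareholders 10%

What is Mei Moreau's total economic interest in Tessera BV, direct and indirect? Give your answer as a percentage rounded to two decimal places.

Mei reaches Tessera along 2 paths.
Via Fennick → Ridgeback: 70% × 78% × 80% = 43.68%.
Direct stake: 10% = 10%.
Total: 43.68% + 10% = 53.68%.

53.68%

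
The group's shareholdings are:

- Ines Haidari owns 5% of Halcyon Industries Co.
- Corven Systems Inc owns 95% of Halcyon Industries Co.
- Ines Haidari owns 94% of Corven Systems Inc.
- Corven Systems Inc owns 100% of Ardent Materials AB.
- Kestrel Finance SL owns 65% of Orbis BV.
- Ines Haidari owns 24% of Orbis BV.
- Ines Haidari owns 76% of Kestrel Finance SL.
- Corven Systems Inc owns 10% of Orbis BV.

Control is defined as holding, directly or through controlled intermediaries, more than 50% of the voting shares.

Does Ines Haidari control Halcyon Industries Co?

Yes

Ines holds 94% of Corven, so Ines controls Corven.
Ines and Corven together hold 5% + 95% = 100% of Halcyon, so Ines controls Halcyon.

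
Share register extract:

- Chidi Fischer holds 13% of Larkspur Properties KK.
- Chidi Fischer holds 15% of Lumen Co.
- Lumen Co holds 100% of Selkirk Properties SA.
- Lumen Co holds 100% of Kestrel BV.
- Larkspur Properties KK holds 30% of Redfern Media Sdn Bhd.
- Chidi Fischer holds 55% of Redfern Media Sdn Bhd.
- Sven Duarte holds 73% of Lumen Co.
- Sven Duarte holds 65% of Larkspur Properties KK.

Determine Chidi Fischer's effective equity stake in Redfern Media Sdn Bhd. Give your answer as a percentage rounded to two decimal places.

Chidi reaches Redfern along 2 paths.
Direct stake: 55% = 55%.
Via Larkspur: 13% × 30% = 3.9%.
Total: 55% + 3.9% = 58.9%.
Rounded: 58.90%.

58.90%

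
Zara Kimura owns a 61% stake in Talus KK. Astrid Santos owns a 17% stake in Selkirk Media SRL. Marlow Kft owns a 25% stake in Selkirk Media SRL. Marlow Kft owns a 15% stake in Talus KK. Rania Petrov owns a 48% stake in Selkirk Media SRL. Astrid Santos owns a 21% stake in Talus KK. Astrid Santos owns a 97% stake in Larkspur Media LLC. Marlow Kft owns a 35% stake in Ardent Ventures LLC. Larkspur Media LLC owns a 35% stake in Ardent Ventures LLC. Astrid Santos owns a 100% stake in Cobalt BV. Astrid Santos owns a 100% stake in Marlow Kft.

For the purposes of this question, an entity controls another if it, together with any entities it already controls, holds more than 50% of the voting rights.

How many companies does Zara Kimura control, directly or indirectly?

1

Zara holds 61% of Talus, so Zara controls Talus.
No other company's threshold is met.
Zara controls 1 company.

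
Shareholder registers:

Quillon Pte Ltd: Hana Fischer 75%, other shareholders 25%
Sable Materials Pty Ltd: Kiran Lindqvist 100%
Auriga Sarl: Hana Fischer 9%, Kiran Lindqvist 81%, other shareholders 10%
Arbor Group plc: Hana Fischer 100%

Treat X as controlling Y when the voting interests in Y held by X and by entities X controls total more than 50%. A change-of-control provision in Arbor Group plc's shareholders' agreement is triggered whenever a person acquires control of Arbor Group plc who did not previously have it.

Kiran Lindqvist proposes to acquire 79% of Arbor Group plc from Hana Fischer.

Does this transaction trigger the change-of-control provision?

The purchase adds only to Kiran's holdings (Hana's stake shrinks), so Kiran is the only person who could newly come to control Arbor.
Kiran holds 100% of Sable, so Kiran controls Sable.
Kiran holds 81% of Auriga, so Kiran controls Auriga.
Neither Kiran nor any entity Kiran controls holds any voting interest in Arbor.
So before the transaction, Kiran does not control Arbor.
After the purchase, Kiran holds 79% of Arbor directly, and Hana's stake falls to 21%.
Kiran holds 79% of Arbor, so Kiran controls Arbor.
Kiran did not control Arbor before and does after, so the clause is triggered.

Yes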